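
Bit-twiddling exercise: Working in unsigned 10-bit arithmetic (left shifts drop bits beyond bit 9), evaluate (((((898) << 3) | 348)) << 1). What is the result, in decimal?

898 = 1110000010
→ << 3 (mod 2^10) → 0000010000 = 16
348 = 0101011100
→ | → 0101011100 = 348
→ << 1 (mod 2^10) → 1010111000 = 696

696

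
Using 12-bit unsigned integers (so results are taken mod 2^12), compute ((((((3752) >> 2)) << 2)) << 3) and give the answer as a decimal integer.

3752 = 111010101000
→ >> 2 → 001110101010 = 938
→ << 2 (mod 2^12) → 111010101000 = 3752
→ << 3 (mod 2^12) → 010101000000 = 1344

1344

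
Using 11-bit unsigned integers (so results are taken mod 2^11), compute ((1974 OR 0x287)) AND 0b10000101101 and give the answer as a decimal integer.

1974 = 11110110110
0x287 = 01010000111
→ OR → 11110110111 = 1975
0b10000101101 = 10000101101
→ AND → 10000100101 = 1061

1061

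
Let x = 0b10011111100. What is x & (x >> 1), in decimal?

x = 10011111100 = 1276
x>>1 = 01001111110
AND  = 00001111100 = 124
(x & (x >> 1) has a 1 wherever x has two consecutive 1 bits.)

124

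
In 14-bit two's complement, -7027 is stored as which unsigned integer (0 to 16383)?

7027 in 14 bits: 01101101110011
Invert: 10010010001100
Add 1:  10010010001101 = 9357
(Check: 2^14 - 7027 = 16384 - 7027 = 9357.)

9357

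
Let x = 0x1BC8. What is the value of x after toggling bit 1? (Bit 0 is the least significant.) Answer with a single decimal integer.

x = 1101111001000
bit 1 is currently 0; toggle it via x ^ (1 << 1) = x ^ 2
→ 1101111001010 = 7114

7114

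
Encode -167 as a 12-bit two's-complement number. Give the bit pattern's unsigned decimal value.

3929

167 in 12 bits: 000010100111
Invert: 111101011000
Add 1:  111101011001 = 3929
(Check: 2^12 - 167 = 4096 - 167 = 3929.)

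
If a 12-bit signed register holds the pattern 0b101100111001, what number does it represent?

pattern = 101100111001 (MSB is 1 ⇒ negative)
Invert: 010011000110, add 1 → 010011000111 = 1223, so the value is -1223.
(Equivalently: 2873 - 2^12 = 2873 - 4096 = -1223.)

-1223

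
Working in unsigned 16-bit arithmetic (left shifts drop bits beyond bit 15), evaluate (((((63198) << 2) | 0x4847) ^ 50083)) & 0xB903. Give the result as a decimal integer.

6144

63198 = 1111011011011110
→ << 2 (mod 2^16) → 1101101101111000 = 56184
0x4847 = 0100100001000111
→ | → 1101101101111111 = 56191
50083 = 1100001110100011
→ ^ → 0001100011011100 = 6364
0xB903 = 1011100100000011
→ & → 0001100000000000 = 6144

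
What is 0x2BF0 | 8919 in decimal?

0x2BF0 = 10101111110000
8919 = 10001011010111
 OR → 10101111110111 = 11255

11255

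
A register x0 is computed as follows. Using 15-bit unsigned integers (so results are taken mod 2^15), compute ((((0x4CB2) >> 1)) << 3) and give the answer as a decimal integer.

13000

0x4CB2 = 100110010110010
→ >> 1 → 010011001011001 = 9817
→ << 3 (mod 2^15) → 011001011001000 = 13000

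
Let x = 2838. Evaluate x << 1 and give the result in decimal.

2838 = 0101100010110
shift left by 1 → 1011000101100 = 5676
(equivalently, 2838 × 2^1 = 2838 × 2)

5676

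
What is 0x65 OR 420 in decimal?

0x65 = 001100101
420 = 110100100
 OR → 111100101 = 485

485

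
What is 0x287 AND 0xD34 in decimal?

0x287 = 001010000111
0xD34 = 110100110100
AND → 000000000100 = 4

4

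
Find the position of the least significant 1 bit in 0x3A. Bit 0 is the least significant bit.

0x3A = 111010
Trailing zeros: 1, so the lowest set bit is bit 1 (value 2).

1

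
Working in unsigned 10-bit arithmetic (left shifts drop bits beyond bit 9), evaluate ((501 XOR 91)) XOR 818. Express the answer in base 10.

501 = 0111110101
91 = 0001011011
→ XOR → 0110101110 = 430
818 = 1100110010
→ XOR → 1010011100 = 668

668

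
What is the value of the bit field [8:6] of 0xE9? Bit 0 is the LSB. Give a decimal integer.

3

v = 011101001
Shift right by 6: 011
Mask low 3 bits: 011 = 3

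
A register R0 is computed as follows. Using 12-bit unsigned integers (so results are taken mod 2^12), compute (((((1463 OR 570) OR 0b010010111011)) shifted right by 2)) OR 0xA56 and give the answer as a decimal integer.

3071

1463 = 010110110111
570 = 001000111010
→ OR → 011110111111 = 1983
0b010010111011 = 010010111011
→ OR → 011110111111 = 1983
→ shifted right by 2 → 000111101111 = 495
0xA56 = 101001010110
→ OR → 101111111111 = 3071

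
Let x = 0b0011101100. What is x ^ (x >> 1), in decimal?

x = 11101100 = 236
x>>1 = 01110110
XOR  = 10011010 = 154
(x ^ (x >> 1) gives the standard binary-reflected Gray code of x.)

154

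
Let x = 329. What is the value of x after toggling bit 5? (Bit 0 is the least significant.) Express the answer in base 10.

x = 00101001001
bit 5 is currently 0; toggle it via x ^ (1 << 5) = x ^ 32
→ 00101101001 = 361

361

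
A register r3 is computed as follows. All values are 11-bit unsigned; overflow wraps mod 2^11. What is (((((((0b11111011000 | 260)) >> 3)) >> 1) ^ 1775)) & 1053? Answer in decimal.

1040

0b11111011000 = 11111011000
260 = 00100000100
→ | → 11111011100 = 2012
→ >> 3 → 00011111011 = 251
→ >> 1 → 00001111101 = 125
1775 = 11011101111
→ ^ → 11010010010 = 1682
1053 = 10000011101
→ & → 10000010000 = 1040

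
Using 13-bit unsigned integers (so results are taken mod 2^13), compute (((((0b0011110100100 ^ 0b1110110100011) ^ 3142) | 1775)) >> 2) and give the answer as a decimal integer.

0b0011110100100 = 0011110100100
0b1110110100011 = 1110110100011
→ ^ → 1101000000111 = 6663
3142 = 0110001000110
→ ^ → 1011001000001 = 5697
1775 = 0011011101111
→ | → 1011011101111 = 5871
→ >> 2 → 0010110111011 = 1467

1467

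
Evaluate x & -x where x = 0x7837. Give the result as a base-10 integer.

1

x = 111100000110111 = 30775
-x (two's complement) = …000011111001001
AND   = 000000000000001 = 1
(x & -x isolates the lowest set bit of x.)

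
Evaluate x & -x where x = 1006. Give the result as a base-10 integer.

x = 1111101110 = 1006
-x (two's complement) = …0000010010
AND   = 0000000010 = 2
(x & -x isolates the lowest set bit of x.)

2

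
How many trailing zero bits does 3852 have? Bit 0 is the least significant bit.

2

3852 = 111100001100
Trailing zeros: 2, so the lowest set bit is bit 2 (value 4).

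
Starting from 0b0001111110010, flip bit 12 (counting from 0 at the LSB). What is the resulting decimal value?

5106

x = 0001111110010
bit 12 is currently 0; toggle it via x ^ (1 << 12) = x ^ 4096
→ 1001111110010 = 5106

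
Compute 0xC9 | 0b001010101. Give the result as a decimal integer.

221

0xC9 = 11001001
b = 01010101
 OR → 11011101 = 221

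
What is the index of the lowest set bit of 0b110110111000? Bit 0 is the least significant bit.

0b110110111000 = 110110111000
Trailing zeros: 3, so the lowest set bit is bit 3 (value 8).

3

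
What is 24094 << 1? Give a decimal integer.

48188

24094 = 0101111000011110
shift left by 1 → 1011110000111100 = 48188
(equivalently, 24094 × 2^1 = 24094 × 2)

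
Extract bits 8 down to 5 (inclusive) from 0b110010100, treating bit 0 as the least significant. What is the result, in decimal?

12

v = 110010100
Shift right by 5: 1100
Mask low 4 bits: 1100 = 12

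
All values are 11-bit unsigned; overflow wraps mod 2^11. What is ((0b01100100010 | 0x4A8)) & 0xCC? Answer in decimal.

136

0b01100100010 = 01100100010
0x4A8 = 10010101000
→ | → 11110101010 = 1962
0xCC = 00011001100
→ & → 00010001000 = 136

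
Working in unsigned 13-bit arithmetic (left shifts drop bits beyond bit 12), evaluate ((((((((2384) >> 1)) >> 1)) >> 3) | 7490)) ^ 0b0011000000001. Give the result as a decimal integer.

6987

2384 = 0100101010000
→ >> 1 → 0010010101000 = 1192
→ >> 1 → 0001001010100 = 596
→ >> 3 → 0000001001010 = 74
7490 = 1110101000010
→ | → 1110101001010 = 7498
0b0011000000001 = 0011000000001
→ ^ → 1101101001011 = 6987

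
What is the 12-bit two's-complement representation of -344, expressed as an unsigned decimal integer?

344 in 12 bits: 000101011000
Invert: 111010100111
Add 1:  111010101000 = 3752
(Check: 2^12 - 344 = 4096 - 344 = 3752.)

3752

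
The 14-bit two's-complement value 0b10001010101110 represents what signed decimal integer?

pattern = 10001010101110 (MSB is 1 ⇒ negative)
Invert: 01110101010001, add 1 → 01110101010010 = 7506, so the value is -7506.
(Equivalently: 8878 - 2^14 = 8878 - 16384 = -7506.)

-7506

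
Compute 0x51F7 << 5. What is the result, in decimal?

671456

0x51F7 = 00000101000111110111
shift left by 5 → 10100011111011100000 = 671456
(equivalently, 20983 × 2^5 = 20983 × 32)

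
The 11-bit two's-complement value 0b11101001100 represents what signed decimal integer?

-180

pattern = 11101001100 (MSB is 1 ⇒ negative)
Invert: 00010110011, add 1 → 00010110100 = 180, so the value is -180.
(Equivalently: 1868 - 2^11 = 1868 - 2048 = -180.)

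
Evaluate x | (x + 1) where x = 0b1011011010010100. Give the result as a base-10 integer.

46741

x = 1011011010010100 = 46740
x + 1 = 1011011010010101
OR    = 1011011010010101 = 46741
(x | (x + 1) sets the lowest cleared bit.)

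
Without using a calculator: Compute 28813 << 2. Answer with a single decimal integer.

115252

28813 = 00111000010001101
shift left by 2 → 11100001000110100 = 115252
(equivalently, 28813 × 2^2 = 28813 × 4)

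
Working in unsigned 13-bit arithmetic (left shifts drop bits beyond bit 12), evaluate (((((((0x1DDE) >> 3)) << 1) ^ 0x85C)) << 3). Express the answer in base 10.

0x1DDE = 1110111011110
→ >> 3 → 0001110111011 = 955
→ << 1 (mod 2^13) → 0011101110110 = 1910
0x85C = 0100001011100
→ ^ → 0111100101010 = 3882
→ << 3 (mod 2^13) → 1100101010000 = 6480

6480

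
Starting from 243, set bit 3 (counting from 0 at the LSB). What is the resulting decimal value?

x = 11110011
bit 3 is currently 0; set it via x | (1 << 3) = x | 8
→ 11111011 = 251

251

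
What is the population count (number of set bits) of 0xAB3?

7

0xAB3 = 101010110011
Count the 1s: 1 + 1 + 1 + 1 + 1 + 1 + 1 = 7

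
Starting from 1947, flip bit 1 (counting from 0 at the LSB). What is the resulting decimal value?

x = 11110011011
bit 1 is currently 1; toggle it via x ^ (1 << 1) = x ^ 2
→ 11110011001 = 1945

1945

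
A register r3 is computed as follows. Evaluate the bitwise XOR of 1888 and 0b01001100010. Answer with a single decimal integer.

1888 = 11101100000
b = 01001100010
XOR → 10100000010 = 1282

1282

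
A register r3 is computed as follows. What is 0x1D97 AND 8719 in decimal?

7

0x1D97 = 01110110010111
8719 = 10001000001111
AND → 00000000000111 = 7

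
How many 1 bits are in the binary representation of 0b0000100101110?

n = 100101110
Count the 1s: 1 + 1 + 1 + 1 + 1 = 5

5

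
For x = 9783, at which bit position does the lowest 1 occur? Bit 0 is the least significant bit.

9783 = 10011000110111
Trailing zeros: 0, so the lowest set bit is bit 0 (value 1).

0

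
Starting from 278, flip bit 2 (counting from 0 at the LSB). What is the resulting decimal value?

274

x = 100010110
bit 2 is currently 1; toggle it via x ^ (1 << 2) = x ^ 4
→ 100010010 = 274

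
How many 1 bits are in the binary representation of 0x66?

0x66 = 1100110
Count the 1s: 1 + 1 + 1 + 1 = 4

4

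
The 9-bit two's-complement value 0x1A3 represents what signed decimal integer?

-93

pattern = 110100011 (MSB is 1 ⇒ negative)
Invert: 001011100, add 1 → 001011101 = 93, so the value is -93.
(Equivalently: 419 - 2^9 = 419 - 512 = -93.)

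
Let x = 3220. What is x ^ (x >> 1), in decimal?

2782

x = 110010010100 = 3220
x>>1 = 011001001010
XOR  = 101011011110 = 2782
(x ^ (x >> 1) gives the standard binary-reflected Gray code of x.)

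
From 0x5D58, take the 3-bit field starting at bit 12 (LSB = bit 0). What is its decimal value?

5

v = 101110101011000
Shift right by 12: 101
Mask low 3 bits: 101 = 5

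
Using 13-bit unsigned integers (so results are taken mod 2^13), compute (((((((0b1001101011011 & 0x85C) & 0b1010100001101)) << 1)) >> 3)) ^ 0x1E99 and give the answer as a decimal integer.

7835

0b1001101011011 = 1001101011011
0x85C = 0100001011100
→ & → 0000001011000 = 88
0b1010100001101 = 1010100001101
→ & → 0000000001000 = 8
→ << 1 (mod 2^13) → 0000000010000 = 16
→ >> 3 → 0000000000010 = 2
0x1E99 = 1111010011001
→ ^ → 1111010011011 = 7835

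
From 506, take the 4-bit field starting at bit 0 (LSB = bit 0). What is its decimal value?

10

v = 0111111010
Shift right by 0: 0111111010
Mask low 4 bits: 1010 = 10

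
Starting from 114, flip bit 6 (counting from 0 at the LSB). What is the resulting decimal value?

x = 0001110010
bit 6 is currently 1; toggle it via x ^ (1 << 6) = x ^ 64
→ 0000110010 = 50

50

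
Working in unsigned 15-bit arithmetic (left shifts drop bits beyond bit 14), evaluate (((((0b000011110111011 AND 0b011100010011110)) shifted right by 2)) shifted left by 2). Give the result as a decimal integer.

0b000011110111011 = 000011110111011
0b011100010011110 = 011100010011110
→ AND → 000000010011010 = 154
→ shifted right by 2 → 000000000100110 = 38
→ shifted left by 2 (mod 2^15) → 000000010011000 = 152

152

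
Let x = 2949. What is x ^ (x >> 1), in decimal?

x = 101110000101 = 2949
x>>1 = 010111000010
XOR  = 111001000111 = 3655
(x ^ (x >> 1) gives the standard binary-reflected Gray code of x.)

3655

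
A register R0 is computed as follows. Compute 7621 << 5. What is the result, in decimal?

243872

7621 = 000001110111000101
shift left by 5 → 111011100010100000 = 243872
(equivalently, 7621 × 2^5 = 7621 × 32)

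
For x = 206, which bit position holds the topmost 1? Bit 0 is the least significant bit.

7

206 = 11001110
The topmost 1 is at position 7 (since 2^7 = 128 ≤ 206 < 256).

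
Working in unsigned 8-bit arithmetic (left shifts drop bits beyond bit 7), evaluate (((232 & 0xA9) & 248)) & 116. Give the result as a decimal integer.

32

232 = 11101000
0xA9 = 10101001
→ & → 10101000 = 168
248 = 11111000
→ & → 10101000 = 168
116 = 01110100
→ & → 00100000 = 32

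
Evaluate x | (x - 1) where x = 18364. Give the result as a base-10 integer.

x = 100011110111100 = 18364
x - 1 = 100011110111011
OR    = 100011110111111 = 18367
(x | (x - 1) sets all bits below the lowest set bit.)

18367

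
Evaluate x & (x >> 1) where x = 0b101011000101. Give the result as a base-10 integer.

x = 101011000101 = 2757
x>>1 = 010101100010
AND  = 000001000000 = 64
(x & (x >> 1) has a 1 wherever x has two consecutive 1 bits.)

64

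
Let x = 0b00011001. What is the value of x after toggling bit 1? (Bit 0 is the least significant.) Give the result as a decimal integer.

x = 00011001
bit 1 is currently 0; toggle it via x ^ (1 << 1) = x ^ 2
→ 00011011 = 27

27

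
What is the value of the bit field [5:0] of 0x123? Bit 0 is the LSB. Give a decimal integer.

35

v = 0000100100011
Shift right by 0: 0000100100011
Mask low 6 bits: 100011 = 35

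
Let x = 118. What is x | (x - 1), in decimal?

119

x = 1110110 = 118
x - 1 = 1110101
OR    = 1110111 = 119
(x | (x - 1) sets all bits below the lowest set bit.)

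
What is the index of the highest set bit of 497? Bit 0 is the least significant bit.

8

497 = 111110001
The topmost 1 is at position 8 (since 2^8 = 256 ≤ 497 < 512).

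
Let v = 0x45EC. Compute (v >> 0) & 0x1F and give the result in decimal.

v = 100010111101100
Shift right by 0: 100010111101100
Mask low 5 bits: 01100 = 12

12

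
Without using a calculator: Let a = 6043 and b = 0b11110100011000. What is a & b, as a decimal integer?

6043 = 01011110011011
b = 11110100011000
AND → 01010100011000 = 5400

5400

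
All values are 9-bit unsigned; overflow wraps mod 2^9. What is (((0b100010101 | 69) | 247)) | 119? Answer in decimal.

0b100010101 = 100010101
69 = 001000101
→ | → 101010101 = 341
247 = 011110111
→ | → 111110111 = 503
119 = 001110111
→ | → 111110111 = 503

503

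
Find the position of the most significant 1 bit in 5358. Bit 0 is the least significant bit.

5358 = 1010011101110
The topmost 1 is at position 12 (since 2^12 = 4096 ≤ 5358 < 8192).

12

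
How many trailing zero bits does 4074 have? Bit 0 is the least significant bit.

1

4074 = 111111101010
Trailing zeros: 1, so the lowest set bit is bit 1 (value 2).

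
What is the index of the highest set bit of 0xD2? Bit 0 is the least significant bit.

7

0xD2 = 11010010
The topmost 1 is at position 7 (since 2^7 = 128 ≤ 210 < 256).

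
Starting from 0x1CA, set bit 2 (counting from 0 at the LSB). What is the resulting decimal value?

x = 111001010
bit 2 is currently 0; set it via x | (1 << 2) = x | 4
→ 111001110 = 462

462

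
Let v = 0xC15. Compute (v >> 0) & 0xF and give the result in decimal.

v = 110000010101
Shift right by 0: 110000010101
Mask low 4 bits: 0101 = 5

5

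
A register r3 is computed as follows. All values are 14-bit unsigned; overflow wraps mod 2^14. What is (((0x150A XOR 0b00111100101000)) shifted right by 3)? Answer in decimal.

836

0x150A = 01010100001010
0b00111100101000 = 00111100101000
→ XOR → 01101000100010 = 6690
→ shifted right by 3 → 00001101000100 = 836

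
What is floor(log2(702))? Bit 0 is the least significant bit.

9

702 = 1010111110
The topmost 1 is at position 9 (since 2^9 = 512 ≤ 702 < 1024).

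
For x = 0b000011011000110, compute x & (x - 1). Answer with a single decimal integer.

x = 11011000110 = 1734
x - 1 = 11011000101
AND   = 11011000100 = 1732
(x & (x - 1) clears the lowest set bit of x.)

1732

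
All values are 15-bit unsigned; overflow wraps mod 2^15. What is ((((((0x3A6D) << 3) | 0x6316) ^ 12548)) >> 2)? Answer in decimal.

0x3A6D = 011101001101101
→ << 3 (mod 2^15) → 101001101101000 = 21352
0x6316 = 110001100010110
→ | → 111001101111110 = 29566
12548 = 011000100000100
→ ^ → 100001001111010 = 17018
→ >> 2 → 001000010011110 = 4254

4254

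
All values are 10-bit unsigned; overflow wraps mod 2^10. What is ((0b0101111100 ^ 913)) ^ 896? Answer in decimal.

365

0b0101111100 = 0101111100
913 = 1110010001
→ ^ → 1011101101 = 749
896 = 1110000000
→ ^ → 0101101101 = 365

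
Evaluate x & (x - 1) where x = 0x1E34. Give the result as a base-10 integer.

x = 1111000110100 = 7732
x - 1 = 1111000110011
AND   = 1111000110000 = 7728
(x & (x - 1) clears the lowest set bit of x.)

7728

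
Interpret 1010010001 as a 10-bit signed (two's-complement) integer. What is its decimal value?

-367

pattern = 1010010001 (MSB is 1 ⇒ negative)
Invert: 0101101110, add 1 → 0101101111 = 367, so the value is -367.
(Equivalently: 657 - 2^10 = 657 - 1024 = -367.)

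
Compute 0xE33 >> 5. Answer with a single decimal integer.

113

0xE33 = 111000110011
shift right by 5 → 000001110001 = 113
(equivalently, floor(3635 / 32))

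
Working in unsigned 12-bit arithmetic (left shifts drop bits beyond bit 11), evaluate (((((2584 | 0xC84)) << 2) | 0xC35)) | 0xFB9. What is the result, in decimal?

4093

2584 = 101000011000
0xC84 = 110010000100
→ | → 111010011100 = 3740
→ << 2 (mod 2^12) → 101001110000 = 2672
0xC35 = 110000110101
→ | → 111001110101 = 3701
0xFB9 = 111110111001
→ | → 111111111101 = 4093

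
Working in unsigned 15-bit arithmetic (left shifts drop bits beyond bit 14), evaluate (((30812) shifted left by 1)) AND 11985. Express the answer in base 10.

30812 = 111100001011100
→ shifted left by 1 (mod 2^15) → 111000010111000 = 28856
11985 = 010111011010001
→ AND → 010000010010000 = 8336

8336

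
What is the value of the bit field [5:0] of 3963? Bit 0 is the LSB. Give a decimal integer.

59

v = 111101111011
Shift right by 0: 111101111011
Mask low 6 bits: 111011 = 59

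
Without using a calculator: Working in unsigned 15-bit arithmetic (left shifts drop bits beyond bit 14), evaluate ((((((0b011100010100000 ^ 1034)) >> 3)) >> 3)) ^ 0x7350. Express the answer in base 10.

0b011100010100000 = 011100010100000
1034 = 000010000001010
→ ^ → 011110010101010 = 15530
→ >> 3 → 000011110010101 = 1941
→ >> 3 → 000000011110010 = 242
0x7350 = 111001101010000
→ ^ → 111001110100010 = 29602

29602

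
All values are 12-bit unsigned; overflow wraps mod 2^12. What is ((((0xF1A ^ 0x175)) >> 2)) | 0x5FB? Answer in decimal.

2043

0xF1A = 111100011010
0x175 = 000101110101
→ ^ → 111001101111 = 3695
→ >> 2 → 001110011011 = 923
0x5FB = 010111111011
→ | → 011111111011 = 2043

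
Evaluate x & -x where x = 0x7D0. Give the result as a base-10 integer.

x = 11111010000 = 2000
-x (two's complement) = …00000110000
AND   = 00000010000 = 16
(x & -x isolates the lowest set bit of x.)

16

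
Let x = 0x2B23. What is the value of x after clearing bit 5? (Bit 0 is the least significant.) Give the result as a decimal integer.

11011

x = 10101100100011
bit 5 is currently 1; clear it via x & ~(1 << 5) = x & ~32
→ 10101100000011 = 11011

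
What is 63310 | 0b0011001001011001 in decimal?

63327

63310 = 1111011101001110
b = 0011001001011001
 OR → 1111011101011111 = 63327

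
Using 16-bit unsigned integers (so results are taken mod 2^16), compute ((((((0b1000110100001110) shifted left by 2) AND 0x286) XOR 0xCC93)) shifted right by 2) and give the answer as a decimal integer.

13092

0b1000110100001110 = 1000110100001110
→ shifted left by 2 (mod 2^16) → 0011010000111000 = 13368
0x286 = 0000001010000110
→ AND → 0000000000000000 = 0
0xCC93 = 1100110010010011
→ XOR → 1100110010010011 = 52371
→ shifted right by 2 → 0011001100100100 = 13092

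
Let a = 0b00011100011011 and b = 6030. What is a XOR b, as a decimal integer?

a = 0011100011011
6030 = 1011110001110
XOR → 1000010010101 = 4245

4245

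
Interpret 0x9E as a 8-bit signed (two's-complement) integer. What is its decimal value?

pattern = 10011110 (MSB is 1 ⇒ negative)
Invert: 01100001, add 1 → 01100010 = 98, so the value is -98.
(Equivalently: 158 - 2^8 = 158 - 256 = -98.)

-98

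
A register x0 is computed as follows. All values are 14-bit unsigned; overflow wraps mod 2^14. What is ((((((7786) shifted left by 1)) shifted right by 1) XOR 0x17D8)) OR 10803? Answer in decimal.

7786 = 01111001101010
→ shifted left by 1 (mod 2^14) → 11110011010100 = 15572
→ shifted right by 1 → 01111001101010 = 7786
0x17D8 = 01011111011000
→ XOR → 00100110110010 = 2482
10803 = 10101000110011
→ OR → 10101110110011 = 11187

11187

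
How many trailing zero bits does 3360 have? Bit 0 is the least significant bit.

5

3360 = 110100100000
Trailing zeros: 5, so the lowest set bit is bit 5 (value 32).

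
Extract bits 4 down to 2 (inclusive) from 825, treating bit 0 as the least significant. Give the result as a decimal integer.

6

v = 001100111001
Shift right by 2: 0011001110
Mask low 3 bits: 110 = 6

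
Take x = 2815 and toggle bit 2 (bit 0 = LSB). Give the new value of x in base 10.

x = 101011111111
bit 2 is currently 1; toggle it via x ^ (1 << 2) = x ^ 4
→ 101011111011 = 2811

2811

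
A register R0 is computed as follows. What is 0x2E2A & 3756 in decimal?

3624

0x2E2A = 10111000101010
3756 = 00111010101100
AND → 00111000101000 = 3624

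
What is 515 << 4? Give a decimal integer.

515 = 00001000000011
shift left by 4 → 10000000110000 = 8240
(equivalently, 515 × 2^4 = 515 × 16)

8240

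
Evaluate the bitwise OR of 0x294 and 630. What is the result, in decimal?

758

0x294 = 1010010100
630 = 1001110110
 OR → 1011110110 = 758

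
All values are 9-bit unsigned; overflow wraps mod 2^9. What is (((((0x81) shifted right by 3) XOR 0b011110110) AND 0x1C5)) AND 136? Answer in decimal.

128

0x81 = 010000001
→ shifted right by 3 → 000010000 = 16
0b011110110 = 011110110
→ XOR → 011100110 = 230
0x1C5 = 111000101
→ AND → 011000100 = 196
136 = 010001000
→ AND → 010000000 = 128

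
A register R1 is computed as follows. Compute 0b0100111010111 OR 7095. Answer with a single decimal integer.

a = 0100111010111
7095 = 1101110110111
 OR → 1101111110111 = 7159

7159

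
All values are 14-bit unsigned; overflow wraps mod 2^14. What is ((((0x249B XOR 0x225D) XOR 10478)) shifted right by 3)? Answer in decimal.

1477

0x249B = 10010010011011
0x225D = 10001001011101
→ XOR → 00011011000110 = 1734
10478 = 10100011101110
→ XOR → 10111000101000 = 11816
→ shifted right by 3 → 00010111000101 = 1477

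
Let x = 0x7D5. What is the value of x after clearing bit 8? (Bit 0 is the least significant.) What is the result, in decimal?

x = 11111010101
bit 8 is currently 1; clear it via x & ~(1 << 8) = x & ~256
→ 11011010101 = 1749

1749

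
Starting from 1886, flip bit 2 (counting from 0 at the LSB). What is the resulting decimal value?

x = 11101011110
bit 2 is currently 1; toggle it via x ^ (1 << 2) = x ^ 4
→ 11101011010 = 1882

1882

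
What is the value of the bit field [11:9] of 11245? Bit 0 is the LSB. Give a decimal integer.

v = 10101111101101
Shift right by 9: 10101
Mask low 3 bits: 101 = 5

5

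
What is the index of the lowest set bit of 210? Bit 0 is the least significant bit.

210 = 11010010
Trailing zeros: 1, so the lowest set bit is bit 1 (value 2).

1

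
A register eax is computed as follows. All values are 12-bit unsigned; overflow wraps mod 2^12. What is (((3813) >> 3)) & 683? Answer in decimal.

136

3813 = 111011100101
→ >> 3 → 000111011100 = 476
683 = 001010101011
→ & → 000010001000 = 136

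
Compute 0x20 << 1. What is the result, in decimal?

64

0x20 = 0100000
shift left by 1 → 1000000 = 64
(equivalently, 32 × 2^1 = 32 × 2)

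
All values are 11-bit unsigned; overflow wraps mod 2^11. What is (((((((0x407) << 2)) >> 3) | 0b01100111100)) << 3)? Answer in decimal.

0x407 = 10000000111
→ << 2 (mod 2^11) → 00000011100 = 28
→ >> 3 → 00000000011 = 3
0b01100111100 = 01100111100
→ | → 01100111111 = 831
→ << 3 (mod 2^11) → 00111111000 = 504

504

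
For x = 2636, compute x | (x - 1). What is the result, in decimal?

x = 101001001100 = 2636
x - 1 = 101001001011
OR    = 101001001111 = 2639
(x | (x - 1) sets all bits below the lowest set bit.)

2639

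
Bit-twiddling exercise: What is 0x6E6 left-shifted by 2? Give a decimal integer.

7064

0x6E6 = 0011011100110
shift left by 2 → 1101110011000 = 7064
(equivalently, 1766 × 2^2 = 1766 × 4)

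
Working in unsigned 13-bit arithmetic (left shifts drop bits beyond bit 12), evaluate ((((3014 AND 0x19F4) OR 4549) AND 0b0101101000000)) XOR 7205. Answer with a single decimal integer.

5477

3014 = 0101111000110
0x19F4 = 1100111110100
→ AND → 0100111000100 = 2500
4549 = 1000111000101
→ OR → 1100111000101 = 6597
0b0101101000000 = 0101101000000
→ AND → 0100101000000 = 2368
7205 = 1110000100101
→ XOR → 1010101100101 = 5477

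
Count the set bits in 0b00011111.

5

n = 11111
Count the 1s: 1 + 1 + 1 + 1 + 1 = 5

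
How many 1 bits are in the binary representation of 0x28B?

0x28B = 1010001011
Count the 1s: 1 + 1 + 1 + 1 + 1 = 5

5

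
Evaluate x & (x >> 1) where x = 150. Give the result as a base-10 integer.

x = 10010110 = 150
x>>1 = 01001011
AND  = 00000010 = 2
(x & (x >> 1) has a 1 wherever x has two consecutive 1 bits.)

2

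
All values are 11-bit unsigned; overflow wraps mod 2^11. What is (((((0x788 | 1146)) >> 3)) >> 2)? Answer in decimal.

0x788 = 11110001000
1146 = 10001111010
→ | → 11111111010 = 2042
→ >> 3 → 00011111111 = 255
→ >> 2 → 00000111111 = 63

63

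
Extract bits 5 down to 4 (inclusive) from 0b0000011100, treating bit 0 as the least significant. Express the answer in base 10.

v = 0000011100
Shift right by 4: 000001
Mask low 2 bits: 01 = 1

1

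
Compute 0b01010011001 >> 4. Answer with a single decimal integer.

41

x = 1010011001
shift right by 4 → 0000101001 = 41
(equivalently, floor(665 / 16))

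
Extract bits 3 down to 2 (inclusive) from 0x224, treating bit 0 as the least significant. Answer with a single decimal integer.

1

v = 001000100100
Shift right by 2: 0010001001
Mask low 2 bits: 01 = 1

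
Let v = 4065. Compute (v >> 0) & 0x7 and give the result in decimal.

1

v = 111111100001
Shift right by 0: 111111100001
Mask low 3 bits: 001 = 1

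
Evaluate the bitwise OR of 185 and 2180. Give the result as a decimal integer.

2237

185 = 000010111001
2180 = 100010000100
 OR → 100010111101 = 2237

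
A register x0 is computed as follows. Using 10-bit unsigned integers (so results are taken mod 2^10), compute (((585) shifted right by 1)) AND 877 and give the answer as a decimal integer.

292

585 = 1001001001
→ shifted right by 1 → 0100100100 = 292
877 = 1101101101
→ AND → 0100100100 = 292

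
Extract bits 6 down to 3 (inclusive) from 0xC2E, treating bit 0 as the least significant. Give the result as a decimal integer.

5

v = 00110000101110
Shift right by 3: 00110000101
Mask low 4 bits: 0101 = 5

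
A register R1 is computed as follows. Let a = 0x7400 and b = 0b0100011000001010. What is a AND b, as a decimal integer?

0x7400 = 111010000000000
b = 100011000001010
AND → 100010000000000 = 17408

17408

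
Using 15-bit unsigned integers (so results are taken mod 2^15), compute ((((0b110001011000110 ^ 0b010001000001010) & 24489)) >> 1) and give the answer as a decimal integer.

0b110001011000110 = 110001011000110
0b010001000001010 = 010001000001010
→ ^ → 100000011001100 = 16588
24489 = 101111110101001
→ & → 100000010001000 = 16520
→ >> 1 → 010000001000100 = 8260

8260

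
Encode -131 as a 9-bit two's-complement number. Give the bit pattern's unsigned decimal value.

131 in 9 bits: 010000011
Invert: 101111100
Add 1:  101111101 = 381
(Check: 2^9 - 131 = 512 - 131 = 381.)

381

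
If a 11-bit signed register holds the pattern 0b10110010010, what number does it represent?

-622

pattern = 10110010010 (MSB is 1 ⇒ negative)
Invert: 01001101101, add 1 → 01001101110 = 622, so the value is -622.
(Equivalently: 1426 - 2^11 = 1426 - 2048 = -622.)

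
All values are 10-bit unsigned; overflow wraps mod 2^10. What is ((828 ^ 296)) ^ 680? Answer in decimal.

828 = 1100111100
296 = 0100101000
→ ^ → 1000010100 = 532
680 = 1010101000
→ ^ → 0010111100 = 188

188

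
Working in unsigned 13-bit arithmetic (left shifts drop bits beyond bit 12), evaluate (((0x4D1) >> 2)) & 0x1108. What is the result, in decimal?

256

0x4D1 = 0010011010001
→ >> 2 → 0000100110100 = 308
0x1108 = 1000100001000
→ & → 0000100000000 = 256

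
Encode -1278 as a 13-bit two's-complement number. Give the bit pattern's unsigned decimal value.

1278 in 13 bits: 0010011111110
Invert: 1101100000001
Add 1:  1101100000010 = 6914
(Check: 2^13 - 1278 = 8192 - 1278 = 6914.)

6914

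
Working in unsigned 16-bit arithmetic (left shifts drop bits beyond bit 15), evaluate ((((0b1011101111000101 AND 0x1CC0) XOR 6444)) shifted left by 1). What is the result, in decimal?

0b1011101111000101 = 1011101111000101
0x1CC0 = 0001110011000000
→ AND → 0001100011000000 = 6336
6444 = 0001100100101100
→ XOR → 0000000111101100 = 492
→ shifted left by 1 (mod 2^16) → 0000001111011000 = 984

984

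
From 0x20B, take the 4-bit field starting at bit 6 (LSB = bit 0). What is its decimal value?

v = 1000001011
Shift right by 6: 1000
Mask low 4 bits: 1000 = 8

8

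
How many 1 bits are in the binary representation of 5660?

5660 = 1011000011100
Count the 1s: 1 + 1 + 1 + 1 + 1 + 1 = 6

6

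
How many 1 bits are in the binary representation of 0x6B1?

0x6B1 = 11010110001
Count the 1s: 1 + 1 + 1 + 1 + 1 + 1 = 6

6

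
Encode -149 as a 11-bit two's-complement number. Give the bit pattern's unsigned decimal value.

1899

149 in 11 bits: 00010010101
Invert: 11101101010
Add 1:  11101101011 = 1899
(Check: 2^11 - 149 = 2048 - 149 = 1899.)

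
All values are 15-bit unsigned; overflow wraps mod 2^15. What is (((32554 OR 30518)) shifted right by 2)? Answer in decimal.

32554 = 111111100101010
30518 = 111011100110110
→ OR → 111111100111110 = 32574
→ shifted right by 2 → 001111111001111 = 8143

8143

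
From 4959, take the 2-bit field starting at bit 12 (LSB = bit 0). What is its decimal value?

1

v = 001001101011111
Shift right by 12: 001
Mask low 2 bits: 01 = 1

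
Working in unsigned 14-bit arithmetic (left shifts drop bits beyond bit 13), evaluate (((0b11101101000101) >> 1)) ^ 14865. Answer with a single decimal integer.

10163

0b11101101000101 = 11101101000101
→ >> 1 → 01110110100010 = 7586
14865 = 11101000010001
→ ^ → 10011110110011 = 10163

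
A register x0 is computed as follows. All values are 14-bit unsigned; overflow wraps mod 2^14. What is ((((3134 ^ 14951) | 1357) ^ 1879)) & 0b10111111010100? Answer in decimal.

8192

3134 = 00110000111110
14951 = 11101001100111
→ ^ → 11011001011001 = 13913
1357 = 00010101001101
→ | → 11011101011101 = 14173
1879 = 00011101010111
→ ^ → 11000000001010 = 12298
0b10111111010100 = 10111111010100
→ & → 10000000000000 = 8192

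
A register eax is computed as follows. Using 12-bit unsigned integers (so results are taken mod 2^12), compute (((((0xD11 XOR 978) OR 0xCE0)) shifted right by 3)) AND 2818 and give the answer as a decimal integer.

0xD11 = 110100010001
978 = 001111010010
→ XOR → 111011000011 = 3779
0xCE0 = 110011100000
→ OR → 111011100011 = 3811
→ shifted right by 3 → 000111011100 = 476
2818 = 101100000010
→ AND → 000100000000 = 256

256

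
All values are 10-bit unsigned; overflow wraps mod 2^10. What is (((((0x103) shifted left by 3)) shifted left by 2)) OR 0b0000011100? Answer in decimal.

0x103 = 0100000011
→ shifted left by 3 (mod 2^10) → 0000011000 = 24
→ shifted left by 2 (mod 2^10) → 0001100000 = 96
0b0000011100 = 0000011100
→ OR → 0001111100 = 124

124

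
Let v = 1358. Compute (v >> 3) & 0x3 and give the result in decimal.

1

v = 10101001110
Shift right by 3: 10101001
Mask low 2 bits: 01 = 1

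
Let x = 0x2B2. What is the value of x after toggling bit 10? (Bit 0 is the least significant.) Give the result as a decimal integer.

x = 001010110010
bit 10 is currently 0; toggle it via x ^ (1 << 10) = x ^ 1024
→ 011010110010 = 1714

1714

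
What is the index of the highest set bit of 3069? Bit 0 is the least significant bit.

11

3069 = 101111111101
The topmost 1 is at position 11 (since 2^11 = 2048 ≤ 3069 < 4096).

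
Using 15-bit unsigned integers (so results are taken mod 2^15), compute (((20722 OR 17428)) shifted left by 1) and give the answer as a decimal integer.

20722 = 101000011110010
17428 = 100010000010100
→ OR → 101010011110110 = 21750
→ shifted left by 1 (mod 2^15) → 010100111101100 = 10732

10732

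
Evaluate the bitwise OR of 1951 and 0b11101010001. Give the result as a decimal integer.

2015

1951 = 11110011111
b = 11101010001
 OR → 11111011111 = 2015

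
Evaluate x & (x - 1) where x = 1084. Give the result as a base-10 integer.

1080

x = 10000111100 = 1084
x - 1 = 10000111011
AND   = 10000111000 = 1080
(x & (x - 1) clears the lowest set bit of x.)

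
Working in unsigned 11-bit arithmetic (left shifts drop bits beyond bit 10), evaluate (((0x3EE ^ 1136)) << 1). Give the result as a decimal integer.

0x3EE = 01111101110
1136 = 10001110000
→ ^ → 11110011110 = 1950
→ << 1 (mod 2^11) → 11100111100 = 1852

1852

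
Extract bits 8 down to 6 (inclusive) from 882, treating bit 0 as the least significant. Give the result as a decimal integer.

5

v = 001101110010
Shift right by 6: 001101
Mask low 3 bits: 101 = 5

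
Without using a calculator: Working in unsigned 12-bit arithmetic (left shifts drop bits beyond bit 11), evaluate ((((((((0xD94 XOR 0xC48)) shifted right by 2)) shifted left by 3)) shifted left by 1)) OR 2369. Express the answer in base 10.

3953

0xD94 = 110110010100
0xC48 = 110001001000
→ XOR → 000111011100 = 476
→ shifted right by 2 → 000001110111 = 119
→ shifted left by 3 (mod 2^12) → 001110111000 = 952
→ shifted left by 1 (mod 2^12) → 011101110000 = 1904
2369 = 100101000001
→ OR → 111101110001 = 3953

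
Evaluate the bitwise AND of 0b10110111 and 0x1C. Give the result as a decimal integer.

20

a = 10110111
0x1C = 00011100
AND → 00010100 = 20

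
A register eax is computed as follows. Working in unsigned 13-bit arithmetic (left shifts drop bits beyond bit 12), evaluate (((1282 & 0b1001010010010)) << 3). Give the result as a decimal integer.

1282 = 0010100000010
0b1001010010010 = 1001010010010
→ & → 0000000000010 = 2
→ << 3 (mod 2^13) → 0000000010000 = 16

16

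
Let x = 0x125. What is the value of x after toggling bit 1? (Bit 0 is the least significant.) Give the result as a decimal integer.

295

x = 0100100101
bit 1 is currently 0; toggle it via x ^ (1 << 1) = x ^ 2
→ 0100100111 = 295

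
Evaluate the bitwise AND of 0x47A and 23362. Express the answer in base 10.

66

0x47A = 000010001111010
23362 = 101101101000010
AND → 000000001000010 = 66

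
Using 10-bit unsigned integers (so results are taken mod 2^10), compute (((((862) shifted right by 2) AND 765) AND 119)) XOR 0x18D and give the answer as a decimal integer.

472

862 = 1101011110
→ shifted right by 2 → 0011010111 = 215
765 = 1011111101
→ AND → 0011010101 = 213
119 = 0001110111
→ AND → 0001010101 = 85
0x18D = 0110001101
→ XOR → 0111011000 = 472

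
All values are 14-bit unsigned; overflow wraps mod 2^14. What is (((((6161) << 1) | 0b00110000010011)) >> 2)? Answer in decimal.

3852

6161 = 01100000010001
→ << 1 (mod 2^14) → 11000000100010 = 12322
0b00110000010011 = 00110000010011
→ | → 11110000110011 = 15411
→ >> 2 → 00111100001100 = 3852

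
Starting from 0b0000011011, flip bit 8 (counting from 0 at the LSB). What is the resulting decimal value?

x = 0000011011
bit 8 is currently 0; toggle it via x ^ (1 << 8) = x ^ 256
→ 0100011011 = 283

283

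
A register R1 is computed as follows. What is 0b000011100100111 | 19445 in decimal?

a = 000011100100111
19445 = 100101111110101
 OR → 100111111110111 = 20471

20471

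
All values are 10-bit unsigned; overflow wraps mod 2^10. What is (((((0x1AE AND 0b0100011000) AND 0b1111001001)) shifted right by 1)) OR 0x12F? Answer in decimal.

0x1AE = 0110101110
0b0100011000 = 0100011000
→ AND → 0100001000 = 264
0b1111001001 = 1111001001
→ AND → 0100001000 = 264
→ shifted right by 1 → 0010000100 = 132
0x12F = 0100101111
→ OR → 0110101111 = 431

431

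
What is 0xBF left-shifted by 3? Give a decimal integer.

0xBF = 00010111111
shift left by 3 → 10111111000 = 1528
(equivalently, 191 × 2^3 = 191 × 8)

1528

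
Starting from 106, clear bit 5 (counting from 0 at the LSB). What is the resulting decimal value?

x = 01101010
bit 5 is currently 1; clear it via x & ~(1 << 5) = x & ~32
→ 01001010 = 74

74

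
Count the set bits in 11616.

11616 = 10110101100000
Count the 1s: 1 + 1 + 1 + 1 + 1 + 1 = 6

6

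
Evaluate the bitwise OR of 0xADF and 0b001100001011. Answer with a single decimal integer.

3039

0xADF = 101011011111
b = 001100001011
 OR → 101111011111 = 3039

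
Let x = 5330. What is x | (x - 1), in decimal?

5331

x = 1010011010010 = 5330
x - 1 = 1010011010001
OR    = 1010011010011 = 5331
(x | (x - 1) sets all bits below the lowest set bit.)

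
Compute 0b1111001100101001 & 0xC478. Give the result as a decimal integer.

a = 1111001100101001
0xC478 = 1100010001111000
AND → 1100000000101000 = 49192

49192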